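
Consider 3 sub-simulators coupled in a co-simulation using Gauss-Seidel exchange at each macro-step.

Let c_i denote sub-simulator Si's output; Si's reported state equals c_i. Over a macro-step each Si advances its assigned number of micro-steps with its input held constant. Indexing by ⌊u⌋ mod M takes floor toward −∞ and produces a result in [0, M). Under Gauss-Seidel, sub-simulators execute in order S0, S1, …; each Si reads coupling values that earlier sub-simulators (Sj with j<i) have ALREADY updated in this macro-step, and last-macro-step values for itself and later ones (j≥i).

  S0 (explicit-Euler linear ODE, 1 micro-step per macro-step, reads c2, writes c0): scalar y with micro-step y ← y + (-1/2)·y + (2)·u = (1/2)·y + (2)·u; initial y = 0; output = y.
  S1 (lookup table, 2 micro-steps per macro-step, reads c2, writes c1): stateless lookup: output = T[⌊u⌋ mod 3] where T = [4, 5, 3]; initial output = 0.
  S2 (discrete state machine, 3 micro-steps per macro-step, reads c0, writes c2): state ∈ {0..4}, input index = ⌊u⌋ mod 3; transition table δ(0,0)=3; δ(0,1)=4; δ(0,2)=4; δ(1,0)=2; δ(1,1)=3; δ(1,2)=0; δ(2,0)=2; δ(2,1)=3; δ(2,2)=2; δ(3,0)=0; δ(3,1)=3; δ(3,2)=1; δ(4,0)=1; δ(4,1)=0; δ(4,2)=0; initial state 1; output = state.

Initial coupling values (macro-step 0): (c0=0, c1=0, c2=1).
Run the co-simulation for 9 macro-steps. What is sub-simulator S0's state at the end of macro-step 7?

macro 1: S0 reads c2=1 → after 1×micro: 2; S1 reads c2=1 → after 2×micro: 5; S2 reads c0=2 → after 3×micro: 0 ⇒ (c0=2, c1=5, c2=0)
macro 2: S0 reads c2=0 → after 1×micro: 1; S1 reads c2=0 → after 2×micro: 4; S2 reads c0=1 → after 3×micro: 4 ⇒ (c0=1, c1=4, c2=4)
macro 3: S0 reads c2=4 → after 1×micro: 17/2; S1 reads c2=4 → after 2×micro: 5; S2 reads c0=17/2 → after 3×micro: 0 ⇒ (c0=17/2, c1=5, c2=0)
macro 4: S0 reads c2=0 → after 1×micro: 17/4; S1 reads c2=0 → after 2×micro: 4; S2 reads c0=17/4 → after 3×micro: 4 ⇒ (c0=17/4, c1=4, c2=4)
macro 5: S0 reads c2=4 → after 1×micro: 81/8; S1 reads c2=4 → after 2×micro: 5; S2 reads c0=81/8 → after 3×micro: 0 ⇒ (c0=81/8, c1=5, c2=0)
macro 6: S0 reads c2=0 → after 1×micro: 81/16; S1 reads c2=0 → after 2×micro: 4; S2 reads c0=81/16 → after 3×micro: 4 ⇒ (c0=81/16, c1=4, c2=4)
macro 7: S0 reads c2=4 → after 1×micro: 337/32; S1 reads c2=4 → after 2×micro: 5; S2 reads c0=337/32 → after 3×micro: 0 ⇒ (c0=337/32, c1=5, c2=0)
macro 8: S0 reads c2=0 → after 1×micro: 337/64; S1 reads c2=0 → after 2×micro: 4; S2 reads c0=337/64 → after 3×micro: 4 ⇒ (c0=337/64, c1=4, c2=4)
macro 9: S0 reads c2=4 → after 1×micro: 1361/128; S1 reads c2=4 → after 2×micro: 5; S2 reads c0=1361/128 → after 3×micro: 0 ⇒ (c0=1361/128, c1=5, c2=0)

S0 state at macro-step 7 = 337/32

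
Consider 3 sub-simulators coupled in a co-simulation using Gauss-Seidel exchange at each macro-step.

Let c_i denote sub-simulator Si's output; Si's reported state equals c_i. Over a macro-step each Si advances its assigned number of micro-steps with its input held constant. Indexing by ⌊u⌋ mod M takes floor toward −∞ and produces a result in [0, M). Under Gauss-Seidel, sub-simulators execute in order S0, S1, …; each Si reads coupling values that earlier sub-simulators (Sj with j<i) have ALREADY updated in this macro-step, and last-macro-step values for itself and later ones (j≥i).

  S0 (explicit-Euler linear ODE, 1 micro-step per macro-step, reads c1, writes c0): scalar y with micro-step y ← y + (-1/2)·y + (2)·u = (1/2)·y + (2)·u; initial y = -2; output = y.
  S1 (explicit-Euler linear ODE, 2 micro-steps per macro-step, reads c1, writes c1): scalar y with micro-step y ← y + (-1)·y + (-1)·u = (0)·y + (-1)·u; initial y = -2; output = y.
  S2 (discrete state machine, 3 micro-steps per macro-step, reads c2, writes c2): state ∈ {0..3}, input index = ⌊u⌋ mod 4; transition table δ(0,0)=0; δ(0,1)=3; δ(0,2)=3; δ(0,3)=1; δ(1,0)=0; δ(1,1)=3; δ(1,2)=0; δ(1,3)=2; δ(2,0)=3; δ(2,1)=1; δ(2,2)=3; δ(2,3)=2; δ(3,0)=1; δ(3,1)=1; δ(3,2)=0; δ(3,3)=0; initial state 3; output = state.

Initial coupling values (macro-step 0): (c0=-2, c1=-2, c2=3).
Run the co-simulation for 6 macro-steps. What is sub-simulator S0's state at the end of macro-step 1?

macro 1: S0 reads c1=-2 → after 1×micro: -5; S1 reads c1=-2 → after 2×micro: 2; S2 reads c2=3 → after 3×micro: 2 ⇒ (c0=-5, c1=2, c2=2)
macro 2: S0 reads c1=2 → after 1×micro: 3/2; S1 reads c1=2 → after 2×micro: -2; S2 reads c2=2 → after 3×micro: 3 ⇒ (c0=3/2, c1=-2, c2=3)
macro 3: S0 reads c1=-2 → after 1×micro: -13/4; S1 reads c1=-2 → after 2×micro: 2; S2 reads c2=3 → after 3×micro: 2 ⇒ (c0=-13/4, c1=2, c2=2)
macro 4: S0 reads c1=2 → after 1×micro: 19/8; S1 reads c1=2 → after 2×micro: -2; S2 reads c2=2 → after 3×micro: 3 ⇒ (c0=19/8, c1=-2, c2=3)
macro 5: S0 reads c1=-2 → after 1×micro: -45/16; S1 reads c1=-2 → after 2×micro: 2; S2 reads c2=3 → after 3×micro: 2 ⇒ (c0=-45/16, c1=2, c2=2)
macro 6: S0 reads c1=2 → after 1×micro: 83/32; S1 reads c1=2 → after 2×micro: -2; S2 reads c2=2 → after 3×micro: 3 ⇒ (c0=83/32, c1=-2, c2=3)

S0 state at macro-step 1 = -5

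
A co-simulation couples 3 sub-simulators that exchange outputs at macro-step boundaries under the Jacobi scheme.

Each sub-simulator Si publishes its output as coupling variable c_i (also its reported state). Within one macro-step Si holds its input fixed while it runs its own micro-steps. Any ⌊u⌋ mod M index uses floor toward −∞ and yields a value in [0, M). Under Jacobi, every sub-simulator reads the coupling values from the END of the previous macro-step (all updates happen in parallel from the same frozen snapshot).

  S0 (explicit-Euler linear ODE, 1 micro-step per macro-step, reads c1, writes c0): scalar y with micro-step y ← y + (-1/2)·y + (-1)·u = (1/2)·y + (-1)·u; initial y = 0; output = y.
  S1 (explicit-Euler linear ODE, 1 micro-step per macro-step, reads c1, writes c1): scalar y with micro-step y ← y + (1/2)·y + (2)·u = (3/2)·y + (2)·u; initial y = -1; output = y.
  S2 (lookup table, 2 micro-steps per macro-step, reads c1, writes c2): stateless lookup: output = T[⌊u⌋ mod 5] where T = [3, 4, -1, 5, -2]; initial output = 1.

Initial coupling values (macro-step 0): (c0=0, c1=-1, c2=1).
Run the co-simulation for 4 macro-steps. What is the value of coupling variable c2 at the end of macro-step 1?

c2 at macro-step 1 = -2

macro 1: S0 reads c1=-1 → after 1×micro: 1; S1 reads c1=-1 → after 1×micro: -7/2; S2 reads c1=-1 → after 2×micro: -2 ⇒ (c0=1, c1=-7/2, c2=-2)
macro 2: S0 reads c1=-7/2 → after 1×micro: 4; S1 reads c1=-7/2 → after 1×micro: -49/4; S2 reads c1=-7/2 → after 2×micro: 4 ⇒ (c0=4, c1=-49/4, c2=4)
macro 3: S0 reads c1=-49/4 → after 1×micro: 57/4; S1 reads c1=-49/4 → after 1×micro: -343/8; S2 reads c1=-49/4 → after 2×micro: -1 ⇒ (c0=57/4, c1=-343/8, c2=-1)
macro 4: S0 reads c1=-343/8 → after 1×micro: 50; S1 reads c1=-343/8 → after 1×micro: -2401/16; S2 reads c1=-343/8 → after 2×micro: -1 ⇒ (c0=50, c1=-2401/16, c2=-1)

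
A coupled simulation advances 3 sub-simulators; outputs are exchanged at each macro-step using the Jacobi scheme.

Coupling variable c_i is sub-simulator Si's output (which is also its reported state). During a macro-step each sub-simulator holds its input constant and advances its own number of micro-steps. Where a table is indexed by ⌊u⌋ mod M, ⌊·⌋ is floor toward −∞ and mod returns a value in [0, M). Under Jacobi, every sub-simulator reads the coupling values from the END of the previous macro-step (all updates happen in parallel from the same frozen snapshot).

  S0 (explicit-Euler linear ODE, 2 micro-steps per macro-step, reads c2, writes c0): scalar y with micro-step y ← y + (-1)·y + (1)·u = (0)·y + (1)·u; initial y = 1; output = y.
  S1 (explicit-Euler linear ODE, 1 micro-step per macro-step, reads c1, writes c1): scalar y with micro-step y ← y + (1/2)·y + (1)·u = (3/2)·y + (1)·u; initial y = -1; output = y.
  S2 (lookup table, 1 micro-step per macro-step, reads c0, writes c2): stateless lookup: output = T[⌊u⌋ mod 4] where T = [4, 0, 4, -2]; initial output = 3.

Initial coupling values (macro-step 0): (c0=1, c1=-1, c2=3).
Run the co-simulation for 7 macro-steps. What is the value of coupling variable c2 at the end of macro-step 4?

c2 at macro-step 4 = 4

macro 1: S0 reads c2=3 → after 2×micro: 3; S1 reads c1=-1 → after 1×micro: -5/2; S2 reads c0=1 → after 1×micro: 0 ⇒ (c0=3, c1=-5/2, c2=0)
macro 2: S0 reads c2=0 → after 2×micro: 0; S1 reads c1=-5/2 → after 1×micro: -25/4; S2 reads c0=3 → after 1×micro: -2 ⇒ (c0=0, c1=-25/4, c2=-2)
macro 3: S0 reads c2=-2 → after 2×micro: -2; S1 reads c1=-25/4 → after 1×micro: -125/8; S2 reads c0=0 → after 1×micro: 4 ⇒ (c0=-2, c1=-125/8, c2=4)
macro 4: S0 reads c2=4 → after 2×micro: 4; S1 reads c1=-125/8 → after 1×micro: -625/16; S2 reads c0=-2 → after 1×micro: 4 ⇒ (c0=4, c1=-625/16, c2=4)
macro 5: S0 reads c2=4 → after 2×micro: 4; S1 reads c1=-625/16 → after 1×micro: -3125/32; S2 reads c0=4 → after 1×micro: 4 ⇒ (c0=4, c1=-3125/32, c2=4)
macro 6: S0 reads c2=4 → after 2×micro: 4; S1 reads c1=-3125/32 → after 1×micro: -15625/64; S2 reads c0=4 → after 1×micro: 4 ⇒ (c0=4, c1=-15625/64, c2=4)
macro 7: S0 reads c2=4 → after 2×micro: 4; S1 reads c1=-15625/64 → after 1×micro: -78125/128; S2 reads c0=4 → after 1×micro: 4 ⇒ (c0=4, c1=-78125/128, c2=4)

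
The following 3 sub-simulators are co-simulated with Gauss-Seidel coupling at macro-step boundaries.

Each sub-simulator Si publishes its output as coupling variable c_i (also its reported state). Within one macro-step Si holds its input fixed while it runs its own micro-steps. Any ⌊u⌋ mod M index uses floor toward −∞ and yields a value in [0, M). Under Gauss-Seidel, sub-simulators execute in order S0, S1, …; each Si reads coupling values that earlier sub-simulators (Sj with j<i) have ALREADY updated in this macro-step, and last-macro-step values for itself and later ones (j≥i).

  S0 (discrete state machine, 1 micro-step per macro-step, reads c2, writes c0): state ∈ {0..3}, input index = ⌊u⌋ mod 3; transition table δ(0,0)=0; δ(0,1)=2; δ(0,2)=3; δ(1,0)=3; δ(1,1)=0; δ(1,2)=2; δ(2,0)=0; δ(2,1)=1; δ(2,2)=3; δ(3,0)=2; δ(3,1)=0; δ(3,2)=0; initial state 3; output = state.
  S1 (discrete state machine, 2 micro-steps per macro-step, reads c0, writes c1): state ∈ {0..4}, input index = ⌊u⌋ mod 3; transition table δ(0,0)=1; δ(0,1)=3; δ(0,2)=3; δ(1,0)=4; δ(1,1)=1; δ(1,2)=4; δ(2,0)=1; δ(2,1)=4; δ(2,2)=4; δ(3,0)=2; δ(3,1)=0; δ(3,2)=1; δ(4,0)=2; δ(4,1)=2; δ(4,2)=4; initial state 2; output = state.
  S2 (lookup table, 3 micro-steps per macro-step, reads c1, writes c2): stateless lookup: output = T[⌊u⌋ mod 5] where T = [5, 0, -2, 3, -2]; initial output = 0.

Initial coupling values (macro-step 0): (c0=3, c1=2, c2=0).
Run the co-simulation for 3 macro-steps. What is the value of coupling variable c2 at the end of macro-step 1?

macro 1: S0 reads c2=0 → after 1×micro: 2; S1 reads c0=2 → after 2×micro: 4; S2 reads c1=4 → after 3×micro: -2 ⇒ (c0=2, c1=4, c2=-2)
macro 2: S0 reads c2=-2 → after 1×micro: 1; S1 reads c0=1 → after 2×micro: 4; S2 reads c1=4 → after 3×micro: -2 ⇒ (c0=1, c1=4, c2=-2)
macro 3: S0 reads c2=-2 → after 1×micro: 0; S1 reads c0=0 → after 2×micro: 1; S2 reads c1=1 → after 3×micro: 0 ⇒ (c0=0, c1=1, c2=0)

c2 at macro-step 1 = -2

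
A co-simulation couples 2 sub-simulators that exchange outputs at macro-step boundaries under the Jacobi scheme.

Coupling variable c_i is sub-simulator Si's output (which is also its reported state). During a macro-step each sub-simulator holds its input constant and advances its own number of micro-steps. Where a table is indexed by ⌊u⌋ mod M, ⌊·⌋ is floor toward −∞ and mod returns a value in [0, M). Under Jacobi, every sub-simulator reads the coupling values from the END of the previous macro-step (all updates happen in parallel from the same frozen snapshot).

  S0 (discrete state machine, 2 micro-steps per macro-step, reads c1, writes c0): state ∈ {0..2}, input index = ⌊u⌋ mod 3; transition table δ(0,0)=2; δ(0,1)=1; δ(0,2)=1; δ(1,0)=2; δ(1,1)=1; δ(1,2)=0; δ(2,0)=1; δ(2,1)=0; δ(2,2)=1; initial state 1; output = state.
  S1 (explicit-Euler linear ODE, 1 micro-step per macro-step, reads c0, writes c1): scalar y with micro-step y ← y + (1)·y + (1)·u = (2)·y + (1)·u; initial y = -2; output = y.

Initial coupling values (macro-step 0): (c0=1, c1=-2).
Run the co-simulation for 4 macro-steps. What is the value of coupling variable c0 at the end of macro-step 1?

macro 1: S0 reads c1=-2 → after 2×micro: 1; S1 reads c0=1 → after 1×micro: -3 ⇒ (c0=1, c1=-3)
macro 2: S0 reads c1=-3 → after 2×micro: 1; S1 reads c0=1 → after 1×micro: -5 ⇒ (c0=1, c1=-5)
macro 3: S0 reads c1=-5 → after 2×micro: 1; S1 reads c0=1 → after 1×micro: -9 ⇒ (c0=1, c1=-9)
macro 4: S0 reads c1=-9 → after 2×micro: 1; S1 reads c0=1 → after 1×micro: -17 ⇒ (c0=1, c1=-17)

c0 at macro-step 1 = 1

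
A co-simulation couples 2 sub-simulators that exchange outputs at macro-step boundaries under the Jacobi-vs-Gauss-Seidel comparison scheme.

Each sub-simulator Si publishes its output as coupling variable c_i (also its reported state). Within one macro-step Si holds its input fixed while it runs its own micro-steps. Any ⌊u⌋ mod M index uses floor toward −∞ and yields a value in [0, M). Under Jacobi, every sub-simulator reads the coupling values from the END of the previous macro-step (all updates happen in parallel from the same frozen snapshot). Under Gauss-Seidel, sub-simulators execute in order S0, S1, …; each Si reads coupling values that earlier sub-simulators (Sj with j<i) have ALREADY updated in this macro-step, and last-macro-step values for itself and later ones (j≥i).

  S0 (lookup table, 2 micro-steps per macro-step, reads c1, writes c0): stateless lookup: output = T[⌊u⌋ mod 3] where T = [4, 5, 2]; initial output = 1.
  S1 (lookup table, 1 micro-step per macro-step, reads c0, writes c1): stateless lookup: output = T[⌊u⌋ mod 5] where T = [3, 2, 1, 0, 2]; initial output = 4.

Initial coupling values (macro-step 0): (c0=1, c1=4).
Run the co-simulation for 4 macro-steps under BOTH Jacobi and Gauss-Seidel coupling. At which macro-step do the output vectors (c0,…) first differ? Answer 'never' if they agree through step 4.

[Jacobi] macro 1: S0 reads c1=4 → after 2×micro: 5; S1 reads c0=1 → after 1×micro: 2 ⇒ (c0=5, c1=2)
[Jacobi] macro 2: S0 reads c1=2 → after 2×micro: 2; S1 reads c0=5 → after 1×micro: 3 ⇒ (c0=2, c1=3)
[Jacobi] macro 3: S0 reads c1=3 → after 2×micro: 4; S1 reads c0=2 → after 1×micro: 1 ⇒ (c0=4, c1=1)
[Jacobi] macro 4: S0 reads c1=1 → after 2×micro: 5; S1 reads c0=4 → after 1×micro: 2 ⇒ (c0=5, c1=2)
[Gauss-Seidel] macro 1: S0 reads c1=4 → after 2×micro: 5; S1 reads c0=5 → after 1×micro: 3 ⇒ (c0=5, c1=3)
[Gauss-Seidel] macro 2: S0 reads c1=3 → after 2×micro: 4; S1 reads c0=4 → after 1×micro: 2 ⇒ (c0=4, c1=2)
[Gauss-Seidel] macro 3: S0 reads c1=2 → after 2×micro: 2; S1 reads c0=2 → after 1×micro: 1 ⇒ (c0=2, c1=1)
[Gauss-Seidel] macro 4: S0 reads c1=1 → after 2×micro: 5; S1 reads c0=5 → after 1×micro: 3 ⇒ (c0=5, c1=3)

first divergence at macro-step: 1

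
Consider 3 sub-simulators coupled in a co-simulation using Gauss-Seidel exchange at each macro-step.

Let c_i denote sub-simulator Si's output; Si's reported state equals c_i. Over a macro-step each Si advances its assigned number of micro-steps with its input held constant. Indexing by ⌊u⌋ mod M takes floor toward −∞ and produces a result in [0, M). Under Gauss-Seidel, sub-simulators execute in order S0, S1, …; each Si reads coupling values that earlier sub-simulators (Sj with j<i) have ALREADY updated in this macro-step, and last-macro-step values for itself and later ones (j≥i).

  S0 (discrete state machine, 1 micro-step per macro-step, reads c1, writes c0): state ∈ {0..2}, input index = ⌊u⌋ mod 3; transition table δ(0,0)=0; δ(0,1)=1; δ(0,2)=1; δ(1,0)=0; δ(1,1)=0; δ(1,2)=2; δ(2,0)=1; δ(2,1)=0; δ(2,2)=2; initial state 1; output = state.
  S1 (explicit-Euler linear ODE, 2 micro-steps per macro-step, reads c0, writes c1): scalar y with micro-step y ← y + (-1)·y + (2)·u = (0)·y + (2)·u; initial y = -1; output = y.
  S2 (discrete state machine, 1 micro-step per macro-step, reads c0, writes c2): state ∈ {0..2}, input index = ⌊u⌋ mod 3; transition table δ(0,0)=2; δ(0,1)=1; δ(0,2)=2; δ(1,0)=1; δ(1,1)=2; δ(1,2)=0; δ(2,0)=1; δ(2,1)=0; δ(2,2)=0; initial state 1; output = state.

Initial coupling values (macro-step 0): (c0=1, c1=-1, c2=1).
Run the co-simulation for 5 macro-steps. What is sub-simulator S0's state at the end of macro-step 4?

macro 1: S0 reads c1=-1 → after 1×micro: 2; S1 reads c0=2 → after 2×micro: 4; S2 reads c0=2 → after 1×micro: 0 ⇒ (c0=2, c1=4, c2=0)
macro 2: S0 reads c1=4 → after 1×micro: 0; S1 reads c0=0 → after 2×micro: 0; S2 reads c0=0 → after 1×micro: 2 ⇒ (c0=0, c1=0, c2=2)
macro 3: S0 reads c1=0 → after 1×micro: 0; S1 reads c0=0 → after 2×micro: 0; S2 reads c0=0 → after 1×micro: 1 ⇒ (c0=0, c1=0, c2=1)
macro 4: S0 reads c1=0 → after 1×micro: 0; S1 reads c0=0 → after 2×micro: 0; S2 reads c0=0 → after 1×micro: 1 ⇒ (c0=0, c1=0, c2=1)
macro 5: S0 reads c1=0 → after 1×micro: 0; S1 reads c0=0 → after 2×micro: 0; S2 reads c0=0 → after 1×micro: 1 ⇒ (c0=0, c1=0, c2=1)

S0 state at macro-step 4 = 0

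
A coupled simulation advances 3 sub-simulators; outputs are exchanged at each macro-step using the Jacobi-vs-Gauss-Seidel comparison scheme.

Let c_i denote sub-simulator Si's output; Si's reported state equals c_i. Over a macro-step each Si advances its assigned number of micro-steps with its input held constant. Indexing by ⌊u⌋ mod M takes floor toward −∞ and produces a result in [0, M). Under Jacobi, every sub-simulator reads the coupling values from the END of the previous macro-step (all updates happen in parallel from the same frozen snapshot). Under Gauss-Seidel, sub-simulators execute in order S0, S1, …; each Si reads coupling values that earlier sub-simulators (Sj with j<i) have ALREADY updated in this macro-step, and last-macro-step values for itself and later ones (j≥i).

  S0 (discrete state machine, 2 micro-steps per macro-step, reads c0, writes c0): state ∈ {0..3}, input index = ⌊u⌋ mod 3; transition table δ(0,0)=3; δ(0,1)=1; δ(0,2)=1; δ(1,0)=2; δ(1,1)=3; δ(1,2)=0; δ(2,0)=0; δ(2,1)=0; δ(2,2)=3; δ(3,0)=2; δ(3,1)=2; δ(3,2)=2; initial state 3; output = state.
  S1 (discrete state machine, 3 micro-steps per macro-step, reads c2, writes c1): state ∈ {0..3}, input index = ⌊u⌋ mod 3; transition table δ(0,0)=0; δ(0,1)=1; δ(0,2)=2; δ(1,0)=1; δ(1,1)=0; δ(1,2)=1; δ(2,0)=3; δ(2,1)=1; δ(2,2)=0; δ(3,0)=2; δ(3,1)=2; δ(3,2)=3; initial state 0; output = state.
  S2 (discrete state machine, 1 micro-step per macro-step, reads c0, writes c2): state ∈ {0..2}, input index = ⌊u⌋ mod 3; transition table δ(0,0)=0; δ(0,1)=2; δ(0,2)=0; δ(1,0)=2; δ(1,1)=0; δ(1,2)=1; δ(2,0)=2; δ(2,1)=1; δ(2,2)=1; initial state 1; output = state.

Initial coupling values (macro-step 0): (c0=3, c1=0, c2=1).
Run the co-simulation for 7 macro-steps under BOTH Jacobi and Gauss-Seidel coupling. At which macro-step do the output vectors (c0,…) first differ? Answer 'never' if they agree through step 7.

first divergence at macro-step: 2

[Jacobi] macro 1: S0 reads c0=3 → after 2×micro: 0; S1 reads c2=1 → after 3×micro: 1; S2 reads c0=3 → after 1×micro: 2 ⇒ (c0=0, c1=1, c2=2)
[Jacobi] macro 2: S0 reads c0=0 → after 2×micro: 2; S1 reads c2=2 → after 3×micro: 1; S2 reads c0=0 → after 1×micro: 2 ⇒ (c0=2, c1=1, c2=2)
[Jacobi] macro 3: S0 reads c0=2 → after 2×micro: 2; S1 reads c2=2 → after 3×micro: 1; S2 reads c0=2 → after 1×micro: 1 ⇒ (c0=2, c1=1, c2=1)
[Jacobi] macro 4: S0 reads c0=2 → after 2×micro: 2; S1 reads c2=1 → after 3×micro: 0; S2 reads c0=2 → after 1×micro: 1 ⇒ (c0=2, c1=0, c2=1)
[Jacobi] macro 5: S0 reads c0=2 → after 2×micro: 2; S1 reads c2=1 → after 3×micro: 1; S2 reads c0=2 → after 1×micro: 1 ⇒ (c0=2, c1=1, c2=1)
[Jacobi] macro 6: S0 reads c0=2 → after 2×micro: 2; S1 reads c2=1 → after 3×micro: 0; S2 reads c0=2 → after 1×micro: 1 ⇒ (c0=2, c1=0, c2=1)
[Jacobi] macro 7: S0 reads c0=2 → after 2×micro: 2; S1 reads c2=1 → after 3×micro: 1; S2 reads c0=2 → after 1×micro: 1 ⇒ (c0=2, c1=1, c2=1)
[Gauss-Seidel] macro 1: S0 reads c0=3 → after 2×micro: 0; S1 reads c2=1 → after 3×micro: 1; S2 reads c0=0 → after 1×micro: 2 ⇒ (c0=0, c1=1, c2=2)
[Gauss-Seidel] macro 2: S0 reads c0=0 → after 2×micro: 2; S1 reads c2=2 → after 3×micro: 1; S2 reads c0=2 → after 1×micro: 1 ⇒ (c0=2, c1=1, c2=1)
[Gauss-Seidel] macro 3: S0 reads c0=2 → after 2×micro: 2; S1 reads c2=1 → after 3×micro: 0; S2 reads c0=2 → after 1×micro: 1 ⇒ (c0=2, c1=0, c2=1)
[Gauss-Seidel] macro 4: S0 reads c0=2 → after 2×micro: 2; S1 reads c2=1 → after 3×micro: 1; S2 reads c0=2 → after 1×micro: 1 ⇒ (c0=2, c1=1, c2=1)
[Gauss-Seidel] macro 5: S0 reads c0=2 → after 2×micro: 2; S1 reads c2=1 → after 3×micro: 0; S2 reads c0=2 → after 1×micro: 1 ⇒ (c0=2, c1=0, c2=1)
[Gauss-Seidel] macro 6: S0 reads c0=2 → after 2×micro: 2; S1 reads c2=1 → after 3×micro: 1; S2 reads c0=2 → after 1×micro: 1 ⇒ (c0=2, c1=1, c2=1)
[Gauss-Seidel] macro 7: S0 reads c0=2 → after 2×micro: 2; S1 reads c2=1 → after 3×micro: 0; S2 reads c0=2 → after 1×micro: 1 ⇒ (c0=2, c1=0, c2=1)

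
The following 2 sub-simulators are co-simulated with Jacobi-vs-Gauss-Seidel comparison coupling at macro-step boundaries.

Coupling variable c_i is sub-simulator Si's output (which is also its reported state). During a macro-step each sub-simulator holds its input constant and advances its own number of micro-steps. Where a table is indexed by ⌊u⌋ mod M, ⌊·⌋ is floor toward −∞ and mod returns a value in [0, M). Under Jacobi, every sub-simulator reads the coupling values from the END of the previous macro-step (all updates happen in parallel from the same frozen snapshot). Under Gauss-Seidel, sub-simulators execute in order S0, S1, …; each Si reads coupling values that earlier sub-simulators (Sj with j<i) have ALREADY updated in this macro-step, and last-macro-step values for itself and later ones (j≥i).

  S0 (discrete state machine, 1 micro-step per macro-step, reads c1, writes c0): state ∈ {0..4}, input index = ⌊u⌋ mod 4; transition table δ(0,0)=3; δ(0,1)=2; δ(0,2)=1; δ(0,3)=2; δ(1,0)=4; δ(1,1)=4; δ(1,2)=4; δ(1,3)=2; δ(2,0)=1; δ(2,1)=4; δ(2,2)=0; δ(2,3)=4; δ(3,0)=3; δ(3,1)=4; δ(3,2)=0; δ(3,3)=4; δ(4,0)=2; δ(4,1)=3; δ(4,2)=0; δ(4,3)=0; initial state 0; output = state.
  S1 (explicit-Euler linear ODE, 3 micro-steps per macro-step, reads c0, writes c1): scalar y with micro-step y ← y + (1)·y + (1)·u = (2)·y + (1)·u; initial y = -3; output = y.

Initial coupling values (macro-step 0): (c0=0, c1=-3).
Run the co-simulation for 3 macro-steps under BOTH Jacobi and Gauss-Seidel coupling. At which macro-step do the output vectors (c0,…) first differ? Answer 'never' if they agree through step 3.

first divergence at macro-step: 1

[Jacobi] macro 1: S0 reads c1=-3 → after 1×micro: 2; S1 reads c0=0 → after 3×micro: -24 ⇒ (c0=2, c1=-24)
[Jacobi] macro 2: S0 reads c1=-24 → after 1×micro: 1; S1 reads c0=2 → after 3×micro: -178 ⇒ (c0=1, c1=-178)
[Jacobi] macro 3: S0 reads c1=-178 → after 1×micro: 4; S1 reads c0=1 → after 3×micro: -1417 ⇒ (c0=4, c1=-1417)
[Gauss-Seidel] macro 1: S0 reads c1=-3 → after 1×micro: 2; S1 reads c0=2 → after 3×micro: -10 ⇒ (c0=2, c1=-10)
[Gauss-Seidel] macro 2: S0 reads c1=-10 → after 1×micro: 0; S1 reads c0=0 → after 3×micro: -80 ⇒ (c0=0, c1=-80)
[Gauss-Seidel] macro 3: S0 reads c1=-80 → after 1×micro: 3; S1 reads c0=3 → after 3×micro: -619 ⇒ (c0=3, c1=-619)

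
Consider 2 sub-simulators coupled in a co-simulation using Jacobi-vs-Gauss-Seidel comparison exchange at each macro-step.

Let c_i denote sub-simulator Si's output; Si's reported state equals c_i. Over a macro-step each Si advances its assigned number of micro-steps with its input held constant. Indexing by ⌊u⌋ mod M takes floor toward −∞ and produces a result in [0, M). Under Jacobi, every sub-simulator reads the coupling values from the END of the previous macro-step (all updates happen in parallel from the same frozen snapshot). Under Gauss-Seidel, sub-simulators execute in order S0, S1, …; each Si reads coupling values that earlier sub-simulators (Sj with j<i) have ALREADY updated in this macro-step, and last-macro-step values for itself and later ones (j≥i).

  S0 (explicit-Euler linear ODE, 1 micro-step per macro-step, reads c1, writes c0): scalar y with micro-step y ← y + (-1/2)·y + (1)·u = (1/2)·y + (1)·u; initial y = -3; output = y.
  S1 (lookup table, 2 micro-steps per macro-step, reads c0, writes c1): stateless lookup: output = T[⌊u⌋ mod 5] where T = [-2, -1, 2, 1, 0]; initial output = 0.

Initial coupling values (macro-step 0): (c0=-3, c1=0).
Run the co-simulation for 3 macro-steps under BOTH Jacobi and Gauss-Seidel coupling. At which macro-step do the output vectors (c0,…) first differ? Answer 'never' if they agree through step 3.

first divergence at macro-step: 1

[Jacobi] macro 1: S0 reads c1=0 → after 1×micro: -3/2; S1 reads c0=-3 → after 2×micro: 2 ⇒ (c0=-3/2, c1=2)
[Jacobi] macro 2: S0 reads c1=2 → after 1×micro: 5/4; S1 reads c0=-3/2 → after 2×micro: 1 ⇒ (c0=5/4, c1=1)
[Jacobi] macro 3: S0 reads c1=1 → after 1×micro: 13/8; S1 reads c0=5/4 → after 2×micro: -1 ⇒ (c0=13/8, c1=-1)
[Gauss-Seidel] macro 1: S0 reads c1=0 → after 1×micro: -3/2; S1 reads c0=-3/2 → after 2×micro: 1 ⇒ (c0=-3/2, c1=1)
[Gauss-Seidel] macro 2: S0 reads c1=1 → after 1×micro: 1/4; S1 reads c0=1/4 → after 2×micro: -2 ⇒ (c0=1/4, c1=-2)
[Gauss-Seidel] macro 3: S0 reads c1=-2 → after 1×micro: -15/8; S1 reads c0=-15/8 → after 2×micro: 1 ⇒ (c0=-15/8, c1=1)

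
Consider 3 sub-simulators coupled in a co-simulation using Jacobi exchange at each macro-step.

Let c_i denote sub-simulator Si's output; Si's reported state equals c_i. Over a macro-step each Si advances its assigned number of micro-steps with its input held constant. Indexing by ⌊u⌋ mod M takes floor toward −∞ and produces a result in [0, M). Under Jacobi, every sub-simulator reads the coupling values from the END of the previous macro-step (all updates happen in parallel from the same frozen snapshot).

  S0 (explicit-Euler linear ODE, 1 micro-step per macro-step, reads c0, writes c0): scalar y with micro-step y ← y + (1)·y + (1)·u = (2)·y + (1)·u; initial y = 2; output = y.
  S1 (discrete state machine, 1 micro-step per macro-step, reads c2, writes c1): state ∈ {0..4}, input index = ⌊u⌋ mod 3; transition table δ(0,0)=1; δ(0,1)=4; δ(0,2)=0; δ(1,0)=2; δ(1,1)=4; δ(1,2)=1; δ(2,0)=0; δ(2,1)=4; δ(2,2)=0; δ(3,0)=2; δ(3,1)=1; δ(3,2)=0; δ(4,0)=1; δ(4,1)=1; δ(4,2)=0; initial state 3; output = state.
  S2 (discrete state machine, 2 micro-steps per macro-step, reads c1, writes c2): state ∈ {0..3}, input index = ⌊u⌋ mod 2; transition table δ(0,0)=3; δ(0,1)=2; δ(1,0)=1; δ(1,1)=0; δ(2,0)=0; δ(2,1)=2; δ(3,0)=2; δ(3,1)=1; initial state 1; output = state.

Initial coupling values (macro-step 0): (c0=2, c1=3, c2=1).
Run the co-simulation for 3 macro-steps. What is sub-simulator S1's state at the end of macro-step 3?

macro 1: S0 reads c0=2 → after 1×micro: 6; S1 reads c2=1 → after 1×micro: 1; S2 reads c1=3 → after 2×micro: 2 ⇒ (c0=6, c1=1, c2=2)
macro 2: S0 reads c0=6 → after 1×micro: 18; S1 reads c2=2 → after 1×micro: 1; S2 reads c1=1 → after 2×micro: 2 ⇒ (c0=18, c1=1, c2=2)
macro 3: S0 reads c0=18 → after 1×micro: 54; S1 reads c2=2 → after 1×micro: 1; S2 reads c1=1 → after 2×micro: 2 ⇒ (c0=54, c1=1, c2=2)

S1 state at macro-step 3 = 1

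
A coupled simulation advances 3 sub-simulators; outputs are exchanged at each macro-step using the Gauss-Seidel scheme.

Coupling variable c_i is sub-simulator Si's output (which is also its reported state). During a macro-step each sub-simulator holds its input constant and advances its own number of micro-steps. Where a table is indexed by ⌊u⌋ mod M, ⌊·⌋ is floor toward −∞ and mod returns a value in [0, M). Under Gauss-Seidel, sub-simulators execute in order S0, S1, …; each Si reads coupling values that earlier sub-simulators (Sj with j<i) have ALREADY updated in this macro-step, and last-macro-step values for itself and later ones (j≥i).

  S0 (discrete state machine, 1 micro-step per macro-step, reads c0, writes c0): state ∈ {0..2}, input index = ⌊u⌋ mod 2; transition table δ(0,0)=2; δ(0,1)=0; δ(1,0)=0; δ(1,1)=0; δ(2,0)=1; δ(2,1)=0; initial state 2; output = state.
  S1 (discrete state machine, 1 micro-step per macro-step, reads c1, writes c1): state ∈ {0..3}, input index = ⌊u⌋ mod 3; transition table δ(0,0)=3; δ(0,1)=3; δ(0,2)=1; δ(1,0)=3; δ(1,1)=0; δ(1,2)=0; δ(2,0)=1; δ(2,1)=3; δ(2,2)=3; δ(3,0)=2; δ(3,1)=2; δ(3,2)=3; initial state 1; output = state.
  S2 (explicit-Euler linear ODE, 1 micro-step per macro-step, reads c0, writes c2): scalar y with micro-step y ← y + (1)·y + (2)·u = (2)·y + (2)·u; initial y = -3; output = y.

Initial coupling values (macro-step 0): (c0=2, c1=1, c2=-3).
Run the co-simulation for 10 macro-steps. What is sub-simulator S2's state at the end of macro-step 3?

macro 1: S0 reads c0=2 → after 1×micro: 1; S1 reads c1=1 → after 1×micro: 0; S2 reads c0=1 → after 1×micro: -4 ⇒ (c0=1, c1=0, c2=-4)
macro 2: S0 reads c0=1 → after 1×micro: 0; S1 reads c1=0 → after 1×micro: 3; S2 reads c0=0 → after 1×micro: -8 ⇒ (c0=0, c1=3, c2=-8)
macro 3: S0 reads c0=0 → after 1×micro: 2; S1 reads c1=3 → after 1×micro: 2; S2 reads c0=2 → after 1×micro: -12 ⇒ (c0=2, c1=2, c2=-12)
macro 4: S0 reads c0=2 → after 1×micro: 1; S1 reads c1=2 → after 1×micro: 3; S2 reads c0=1 → after 1×micro: -22 ⇒ (c0=1, c1=3, c2=-22)
macro 5: S0 reads c0=1 → after 1×micro: 0; S1 reads c1=3 → after 1×micro: 2; S2 reads c0=0 → after 1×micro: -44 ⇒ (c0=0, c1=2, c2=-44)
macro 6: S0 reads c0=0 → after 1×micro: 2; S1 reads c1=2 → after 1×micro: 3; S2 reads c0=2 → after 1×micro: -84 ⇒ (c0=2, c1=3, c2=-84)
macro 7: S0 reads c0=2 → after 1×micro: 1; S1 reads c1=3 → after 1×micro: 2; S2 reads c0=1 → after 1×micro: -166 ⇒ (c0=1, c1=2, c2=-166)
macro 8: S0 reads c0=1 → after 1×micro: 0; S1 reads c1=2 → after 1×micro: 3; S2 reads c0=0 → after 1×micro: -332 ⇒ (c0=0, c1=3, c2=-332)
macro 9: S0 reads c0=0 → after 1×micro: 2; S1 reads c1=3 → after 1×micro: 2; S2 reads c0=2 → after 1×micro: -660 ⇒ (c0=2, c1=2, c2=-660)
macro 10: S0 reads c0=2 → after 1×micro: 1; S1 reads c1=2 → after 1×micro: 3; S2 reads c0=1 → after 1×micro: -1318 ⇒ (c0=1, c1=3, c2=-1318)

S2 state at macro-step 3 = -12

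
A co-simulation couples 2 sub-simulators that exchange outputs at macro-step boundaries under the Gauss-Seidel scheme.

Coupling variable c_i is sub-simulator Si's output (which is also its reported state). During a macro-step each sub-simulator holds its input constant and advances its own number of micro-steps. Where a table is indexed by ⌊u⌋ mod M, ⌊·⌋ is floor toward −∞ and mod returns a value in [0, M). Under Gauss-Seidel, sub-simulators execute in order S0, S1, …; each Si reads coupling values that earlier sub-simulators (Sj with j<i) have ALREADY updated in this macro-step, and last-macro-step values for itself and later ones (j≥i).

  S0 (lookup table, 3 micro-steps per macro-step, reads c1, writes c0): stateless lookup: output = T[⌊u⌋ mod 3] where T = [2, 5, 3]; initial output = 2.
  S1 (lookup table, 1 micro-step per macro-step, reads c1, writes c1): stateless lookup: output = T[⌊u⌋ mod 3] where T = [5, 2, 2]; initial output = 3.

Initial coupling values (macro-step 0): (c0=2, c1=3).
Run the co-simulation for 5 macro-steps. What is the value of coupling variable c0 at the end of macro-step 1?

macro 1: S0 reads c1=3 → after 3×micro: 2; S1 reads c1=3 → after 1×micro: 5 ⇒ (c0=2, c1=5)
macro 2: S0 reads c1=5 → after 3×micro: 3; S1 reads c1=5 → after 1×micro: 2 ⇒ (c0=3, c1=2)
macro 3: S0 reads c1=2 → after 3×micro: 3; S1 reads c1=2 → after 1×micro: 2 ⇒ (c0=3, c1=2)
macro 4: S0 reads c1=2 → after 3×micro: 3; S1 reads c1=2 → after 1×micro: 2 ⇒ (c0=3, c1=2)
macro 5: S0 reads c1=2 → after 3×micro: 3; S1 reads c1=2 → after 1×micro: 2 ⇒ (c0=3, c1=2)

c0 at macro-step 1 = 2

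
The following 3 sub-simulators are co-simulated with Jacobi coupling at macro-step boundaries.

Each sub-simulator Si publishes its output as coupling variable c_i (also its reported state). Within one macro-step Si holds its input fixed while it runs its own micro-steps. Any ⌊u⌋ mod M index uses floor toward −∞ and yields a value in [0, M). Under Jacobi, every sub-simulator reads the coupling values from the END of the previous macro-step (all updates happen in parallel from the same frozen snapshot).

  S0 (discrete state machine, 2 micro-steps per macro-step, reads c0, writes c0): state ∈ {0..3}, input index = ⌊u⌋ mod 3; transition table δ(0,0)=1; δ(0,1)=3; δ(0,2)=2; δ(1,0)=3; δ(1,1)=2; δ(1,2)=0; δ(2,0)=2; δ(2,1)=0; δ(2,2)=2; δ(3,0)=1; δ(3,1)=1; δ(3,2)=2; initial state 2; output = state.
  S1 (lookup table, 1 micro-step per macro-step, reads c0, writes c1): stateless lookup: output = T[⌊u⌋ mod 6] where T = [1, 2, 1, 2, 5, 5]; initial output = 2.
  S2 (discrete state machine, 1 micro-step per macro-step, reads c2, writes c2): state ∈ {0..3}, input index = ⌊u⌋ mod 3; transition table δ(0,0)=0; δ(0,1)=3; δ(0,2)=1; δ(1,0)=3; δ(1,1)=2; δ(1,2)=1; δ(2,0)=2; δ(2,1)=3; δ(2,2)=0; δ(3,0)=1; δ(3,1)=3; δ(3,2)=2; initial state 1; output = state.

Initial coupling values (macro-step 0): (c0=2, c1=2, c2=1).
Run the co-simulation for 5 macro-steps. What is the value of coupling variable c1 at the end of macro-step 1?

macro 1: S0 reads c0=2 → after 2×micro: 2; S1 reads c0=2 → after 1×micro: 1; S2 reads c2=1 → after 1×micro: 2 ⇒ (c0=2, c1=1, c2=2)
macro 2: S0 reads c0=2 → after 2×micro: 2; S1 reads c0=2 → after 1×micro: 1; S2 reads c2=2 → after 1×micro: 0 ⇒ (c0=2, c1=1, c2=0)
macro 3: S0 reads c0=2 → after 2×micro: 2; S1 reads c0=2 → after 1×micro: 1; S2 reads c2=0 → after 1×micro: 0 ⇒ (c0=2, c1=1, c2=0)
macro 4: S0 reads c0=2 → after 2×micro: 2; S1 reads c0=2 → after 1×micro: 1; S2 reads c2=0 → after 1×micro: 0 ⇒ (c0=2, c1=1, c2=0)
macro 5: S0 reads c0=2 → after 2×micro: 2; S1 reads c0=2 → after 1×micro: 1; S2 reads c2=0 → after 1×micro: 0 ⇒ (c0=2, c1=1, c2=0)

c1 at macro-step 1 = 1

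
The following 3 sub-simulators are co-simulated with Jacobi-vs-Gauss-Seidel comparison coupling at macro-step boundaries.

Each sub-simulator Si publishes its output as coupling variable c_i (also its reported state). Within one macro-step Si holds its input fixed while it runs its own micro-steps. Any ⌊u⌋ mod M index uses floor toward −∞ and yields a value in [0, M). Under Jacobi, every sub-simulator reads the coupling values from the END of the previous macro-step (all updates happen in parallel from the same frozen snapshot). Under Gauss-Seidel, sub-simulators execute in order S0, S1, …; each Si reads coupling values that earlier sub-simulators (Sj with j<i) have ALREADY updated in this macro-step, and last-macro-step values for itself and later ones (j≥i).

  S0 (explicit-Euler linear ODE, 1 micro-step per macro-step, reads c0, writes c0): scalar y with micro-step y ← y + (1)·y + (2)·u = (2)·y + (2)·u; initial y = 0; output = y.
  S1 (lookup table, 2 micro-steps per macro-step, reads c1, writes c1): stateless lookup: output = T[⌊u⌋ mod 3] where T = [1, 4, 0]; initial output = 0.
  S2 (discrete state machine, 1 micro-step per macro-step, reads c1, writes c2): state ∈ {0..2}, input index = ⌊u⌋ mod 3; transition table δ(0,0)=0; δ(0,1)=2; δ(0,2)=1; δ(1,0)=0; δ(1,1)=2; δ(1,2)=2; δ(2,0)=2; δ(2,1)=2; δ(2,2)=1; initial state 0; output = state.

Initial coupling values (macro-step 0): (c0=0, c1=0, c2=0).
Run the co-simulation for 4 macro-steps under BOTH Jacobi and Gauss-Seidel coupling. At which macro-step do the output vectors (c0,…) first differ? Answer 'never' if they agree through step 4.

[Jacobi] macro 1: S0 reads c0=0 → after 1×micro: 0; S1 reads c1=0 → after 2×micro: 1; S2 reads c1=0 → after 1×micro: 0 ⇒ (c0=0, c1=1, c2=0)
[Jacobi] macro 2: S0 reads c0=0 → after 1×micro: 0; S1 reads c1=1 → after 2×micro: 4; S2 reads c1=1 → after 1×micro: 2 ⇒ (c0=0, c1=4, c2=2)
[Jacobi] macro 3: S0 reads c0=0 → after 1×micro: 0; S1 reads c1=4 → after 2×micro: 4; S2 reads c1=4 → after 1×micro: 2 ⇒ (c0=0, c1=4, c2=2)
[Jacobi] macro 4: S0 reads c0=0 → after 1×micro: 0; S1 reads c1=4 → after 2×micro: 4; S2 reads c1=4 → after 1×micro: 2 ⇒ (c0=0, c1=4, c2=2)
[Gauss-Seidel] macro 1: S0 reads c0=0 → after 1×micro: 0; S1 reads c1=0 → after 2×micro: 1; S2 reads c1=1 → after 1×micro: 2 ⇒ (c0=0, c1=1, c2=2)
[Gauss-Seidel] macro 2: S0 reads c0=0 → after 1×micro: 0; S1 reads c1=1 → after 2×micro: 4; S2 reads c1=4 → after 1×micro: 2 ⇒ (c0=0, c1=4, c2=2)
[Gauss-Seidel] macro 3: S0 reads c0=0 → after 1×micro: 0; S1 reads c1=4 → after 2×micro: 4; S2 reads c1=4 → after 1×micro: 2 ⇒ (c0=0, c1=4, c2=2)
[Gauss-Seidel] macro 4: S0 reads c0=0 → after 1×micro: 0; S1 reads c1=4 → after 2×micro: 4; S2 reads c1=4 → after 1×micro: 2 ⇒ (c0=0, c1=4, c2=2)

first divergence at macro-step: 1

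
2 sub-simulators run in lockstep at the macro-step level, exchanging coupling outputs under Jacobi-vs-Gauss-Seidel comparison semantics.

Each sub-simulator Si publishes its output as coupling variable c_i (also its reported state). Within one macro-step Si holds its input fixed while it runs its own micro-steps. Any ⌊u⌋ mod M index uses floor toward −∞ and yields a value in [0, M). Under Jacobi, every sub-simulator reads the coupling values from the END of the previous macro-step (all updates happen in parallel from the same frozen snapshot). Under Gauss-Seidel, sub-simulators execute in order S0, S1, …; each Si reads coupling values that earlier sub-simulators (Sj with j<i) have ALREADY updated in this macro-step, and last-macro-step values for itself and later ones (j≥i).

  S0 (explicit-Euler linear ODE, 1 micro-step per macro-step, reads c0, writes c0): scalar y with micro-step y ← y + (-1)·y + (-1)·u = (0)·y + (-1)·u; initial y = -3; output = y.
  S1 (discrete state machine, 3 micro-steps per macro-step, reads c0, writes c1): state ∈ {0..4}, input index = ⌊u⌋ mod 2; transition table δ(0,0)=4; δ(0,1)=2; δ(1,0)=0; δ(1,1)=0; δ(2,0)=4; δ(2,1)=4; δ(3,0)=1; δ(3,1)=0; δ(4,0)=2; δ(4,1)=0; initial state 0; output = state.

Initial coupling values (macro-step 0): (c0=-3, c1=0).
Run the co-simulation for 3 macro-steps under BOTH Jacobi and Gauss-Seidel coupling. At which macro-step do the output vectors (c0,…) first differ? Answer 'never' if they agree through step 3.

first divergence at macro-step: never

[Jacobi] macro 1: S0 reads c0=-3 → after 1×micro: 3; S1 reads c0=-3 → after 3×micro: 0 ⇒ (c0=3, c1=0)
[Jacobi] macro 2: S0 reads c0=3 → after 1×micro: -3; S1 reads c0=3 → after 3×micro: 0 ⇒ (c0=-3, c1=0)
[Jacobi] macro 3: S0 reads c0=-3 → after 1×micro: 3; S1 reads c0=-3 → after 3×micro: 0 ⇒ (c0=3, c1=0)
[Gauss-Seidel] macro 1: S0 reads c0=-3 → after 1×micro: 3; S1 reads c0=3 → after 3×micro: 0 ⇒ (c0=3, c1=0)
[Gauss-Seidel] macro 2: S0 reads c0=3 → after 1×micro: -3; S1 reads c0=-3 → after 3×micro: 0 ⇒ (c0=-3, c1=0)
[Gauss-Seidel] macro 3: S0 reads c0=-3 → after 1×micro: 3; S1 reads c0=3 → after 3×micro: 0 ⇒ (c0=3, c1=0)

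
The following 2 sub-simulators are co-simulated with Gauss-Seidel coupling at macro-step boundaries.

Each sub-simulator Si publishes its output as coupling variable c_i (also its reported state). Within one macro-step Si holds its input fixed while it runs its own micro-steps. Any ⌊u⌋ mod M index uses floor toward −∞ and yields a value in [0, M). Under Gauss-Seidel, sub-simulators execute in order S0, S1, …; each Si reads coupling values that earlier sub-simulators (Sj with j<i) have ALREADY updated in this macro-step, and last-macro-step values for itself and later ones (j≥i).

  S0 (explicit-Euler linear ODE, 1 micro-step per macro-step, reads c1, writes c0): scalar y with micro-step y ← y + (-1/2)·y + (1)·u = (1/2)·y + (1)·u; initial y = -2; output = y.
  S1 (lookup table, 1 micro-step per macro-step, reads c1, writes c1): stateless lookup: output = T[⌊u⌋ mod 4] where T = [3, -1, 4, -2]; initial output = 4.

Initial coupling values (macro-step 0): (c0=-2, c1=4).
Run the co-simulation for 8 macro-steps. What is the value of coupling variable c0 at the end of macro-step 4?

c0 at macro-step 4 = 33/8

macro 1: S0 reads c1=4 → after 1×micro: 3; S1 reads c1=4 → after 1×micro: 3 ⇒ (c0=3, c1=3)
macro 2: S0 reads c1=3 → after 1×micro: 9/2; S1 reads c1=3 → after 1×micro: -2 ⇒ (c0=9/2, c1=-2)
macro 3: S0 reads c1=-2 → after 1×micro: 1/4; S1 reads c1=-2 → after 1×micro: 4 ⇒ (c0=1/4, c1=4)
macro 4: S0 reads c1=4 → after 1×micro: 33/8; S1 reads c1=4 → after 1×micro: 3 ⇒ (c0=33/8, c1=3)
macro 5: S0 reads c1=3 → after 1×micro: 81/16; S1 reads c1=3 → after 1×micro: -2 ⇒ (c0=81/16, c1=-2)
macro 6: S0 reads c1=-2 → after 1×micro: 17/32; S1 reads c1=-2 → after 1×micro: 4 ⇒ (c0=17/32, c1=4)
macro 7: S0 reads c1=4 → after 1×micro: 273/64; S1 reads c1=4 → after 1×micro: 3 ⇒ (c0=273/64, c1=3)
macro 8: S0 reads c1=3 → after 1×micro: 657/128; S1 reads c1=3 → after 1×micro: -2 ⇒ (c0=657/128, c1=-2)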